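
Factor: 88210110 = 2^1 * 3^1*5^1*17^1*257^1 * 673^1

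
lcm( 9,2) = 18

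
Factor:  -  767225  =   - 5^2*30689^1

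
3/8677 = 3/8677 = 0.00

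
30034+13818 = 43852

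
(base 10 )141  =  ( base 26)5B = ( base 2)10001101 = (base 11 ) 119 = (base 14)A1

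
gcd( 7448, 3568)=8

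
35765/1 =35765=35765.00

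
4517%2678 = 1839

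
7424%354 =344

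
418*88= 36784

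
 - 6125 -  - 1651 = - 4474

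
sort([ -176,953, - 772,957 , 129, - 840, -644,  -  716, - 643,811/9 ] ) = [  -  840, -772, - 716, - 644, - 643, - 176, 811/9,129,953,957]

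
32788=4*8197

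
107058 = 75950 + 31108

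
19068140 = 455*41908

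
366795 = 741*495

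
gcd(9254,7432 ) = 2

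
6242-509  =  5733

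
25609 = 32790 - 7181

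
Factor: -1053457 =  - 43^1*24499^1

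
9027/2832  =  51/16= 3.19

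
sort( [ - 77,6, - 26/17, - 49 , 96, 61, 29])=[ - 77,  -  49, - 26/17,6, 29, 61, 96]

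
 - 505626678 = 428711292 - 934337970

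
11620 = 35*332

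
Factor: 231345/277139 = 3^2*  5^1 * 53^1*97^1 * 373^( - 1)*743^(  -  1)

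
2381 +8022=10403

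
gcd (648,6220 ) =4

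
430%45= 25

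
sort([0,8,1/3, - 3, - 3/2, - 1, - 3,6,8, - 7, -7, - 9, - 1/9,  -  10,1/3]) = [  -  10, - 9, - 7, - 7,- 3  , - 3, - 3/2, - 1,-1/9,0,  1/3, 1/3,6, 8,  8]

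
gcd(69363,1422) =9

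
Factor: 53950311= 3^2*2221^1*2699^1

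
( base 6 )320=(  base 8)170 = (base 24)50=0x78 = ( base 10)120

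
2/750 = 1/375= 0.00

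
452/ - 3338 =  - 226/1669=- 0.14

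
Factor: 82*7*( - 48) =  -  27552 = - 2^5*3^1*7^1*41^1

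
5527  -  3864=1663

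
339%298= 41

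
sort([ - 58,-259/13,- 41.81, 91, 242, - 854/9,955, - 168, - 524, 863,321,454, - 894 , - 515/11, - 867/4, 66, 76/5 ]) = [ - 894, - 524, - 867/4, - 168,-854/9, - 58,-515/11, - 41.81, - 259/13,  76/5,66 , 91 , 242, 321, 454, 863, 955]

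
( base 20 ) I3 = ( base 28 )cr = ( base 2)101101011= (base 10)363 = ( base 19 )102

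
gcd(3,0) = 3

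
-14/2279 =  - 14/2279 = - 0.01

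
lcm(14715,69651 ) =1044765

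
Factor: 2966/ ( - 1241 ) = -2^1*17^( - 1)*73^(  -  1 )*1483^1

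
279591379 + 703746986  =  983338365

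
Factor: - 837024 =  - 2^5*3^1*8719^1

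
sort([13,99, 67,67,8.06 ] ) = [ 8.06,13, 67,67,99]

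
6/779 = 6/779=0.01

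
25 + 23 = 48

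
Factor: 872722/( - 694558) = - 436361/347279= - 131^1*269^( - 1)*1291^( - 1)*3331^1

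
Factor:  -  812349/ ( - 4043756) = 2^(-2)*3^5 *17^( - 1 )*3343^1*59467^(  -  1) 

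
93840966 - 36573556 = 57267410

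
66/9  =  22/3 = 7.33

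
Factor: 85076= 2^2  *21269^1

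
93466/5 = 18693 + 1/5 = 18693.20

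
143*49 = 7007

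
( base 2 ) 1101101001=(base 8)1551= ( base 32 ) r9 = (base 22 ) 1hf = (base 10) 873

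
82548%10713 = 7557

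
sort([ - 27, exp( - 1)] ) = [ - 27,  exp( - 1 )]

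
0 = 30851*0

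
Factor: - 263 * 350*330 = -2^2 * 3^1*5^3 *7^1*11^1 *263^1=- 30376500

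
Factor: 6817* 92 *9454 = 5929208456  =  2^3*17^1*23^1*29^1 *163^1*401^1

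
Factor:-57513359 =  - 57513359^1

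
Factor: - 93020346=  - 2^1*3^3*1722599^1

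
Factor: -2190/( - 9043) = 2^1*3^1*5^1*73^1 * 9043^ ( - 1 )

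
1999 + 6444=8443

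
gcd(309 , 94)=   1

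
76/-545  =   - 1 + 469/545  =  - 0.14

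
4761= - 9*( - 529)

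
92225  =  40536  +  51689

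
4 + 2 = 6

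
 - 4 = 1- 5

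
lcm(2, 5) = 10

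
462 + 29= 491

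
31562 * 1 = 31562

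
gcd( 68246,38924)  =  2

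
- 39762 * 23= -914526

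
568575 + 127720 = 696295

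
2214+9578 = 11792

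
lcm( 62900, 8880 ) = 754800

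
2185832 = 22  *99356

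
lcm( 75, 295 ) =4425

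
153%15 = 3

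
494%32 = 14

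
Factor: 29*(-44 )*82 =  - 104632 =- 2^3*11^1*29^1 * 41^1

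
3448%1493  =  462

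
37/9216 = 37/9216= 0.00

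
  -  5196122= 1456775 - 6652897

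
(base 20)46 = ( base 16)56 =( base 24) 3e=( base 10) 86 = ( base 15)5b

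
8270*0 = 0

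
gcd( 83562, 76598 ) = 2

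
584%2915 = 584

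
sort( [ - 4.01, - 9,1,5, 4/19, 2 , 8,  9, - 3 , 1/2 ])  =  [ - 9,-4.01, - 3,4/19,1/2,1 , 2,  5,  8, 9]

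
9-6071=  - 6062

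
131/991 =131/991  =  0.13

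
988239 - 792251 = 195988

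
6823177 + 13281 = 6836458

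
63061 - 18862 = 44199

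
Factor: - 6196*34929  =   - 216420084 = - 2^2 * 3^2*1549^1*3881^1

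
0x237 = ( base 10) 567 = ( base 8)1067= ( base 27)l0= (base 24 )NF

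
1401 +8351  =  9752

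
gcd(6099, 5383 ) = 1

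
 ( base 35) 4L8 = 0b1011000001011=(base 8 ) 13013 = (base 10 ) 5643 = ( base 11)4270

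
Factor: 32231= 167^1*193^1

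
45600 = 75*608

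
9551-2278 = 7273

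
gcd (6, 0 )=6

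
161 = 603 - 442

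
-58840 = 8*( - 7355)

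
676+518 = 1194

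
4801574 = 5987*802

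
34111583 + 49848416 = 83959999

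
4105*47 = 192935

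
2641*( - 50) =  - 132050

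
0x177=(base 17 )151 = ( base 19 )10E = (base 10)375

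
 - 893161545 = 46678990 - 939840535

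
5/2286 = 5/2286 =0.00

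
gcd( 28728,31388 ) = 532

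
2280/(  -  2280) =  - 1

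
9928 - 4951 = 4977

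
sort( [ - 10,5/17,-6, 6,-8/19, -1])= [  -  10, - 6,  -  1, - 8/19, 5/17, 6]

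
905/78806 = 905/78806= 0.01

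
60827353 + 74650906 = 135478259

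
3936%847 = 548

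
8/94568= 1/11821 = 0.00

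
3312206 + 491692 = 3803898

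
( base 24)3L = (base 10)93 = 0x5d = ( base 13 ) 72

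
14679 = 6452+8227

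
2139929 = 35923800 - 33783871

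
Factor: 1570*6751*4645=2^1 * 5^2*43^1 * 157^2*929^1 =49232680150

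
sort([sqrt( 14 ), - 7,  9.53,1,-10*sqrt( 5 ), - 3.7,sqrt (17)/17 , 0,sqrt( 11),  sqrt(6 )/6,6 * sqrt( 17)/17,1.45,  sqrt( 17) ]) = [ - 10*sqrt( 5), - 7, - 3.7,0, sqrt(17)/17,sqrt( 6)/6 , 1,1.45, 6*sqrt( 17)/17,sqrt( 11),sqrt(14), sqrt(17 ),9.53]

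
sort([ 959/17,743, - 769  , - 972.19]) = [ - 972.19, - 769, 959/17,743]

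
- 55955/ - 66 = 55955/66  =  847.80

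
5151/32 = 160 + 31/32 = 160.97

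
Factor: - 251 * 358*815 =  - 2^1 * 5^1*163^1*179^1 * 251^1 = - 73234270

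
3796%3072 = 724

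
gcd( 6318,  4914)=702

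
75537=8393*9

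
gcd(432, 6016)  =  16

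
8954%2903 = 245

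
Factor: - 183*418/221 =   -  76494/221 = - 2^1*3^1 * 11^1*13^(  -  1)* 17^( - 1) * 19^1 * 61^1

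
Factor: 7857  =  3^4*97^1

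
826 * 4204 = 3472504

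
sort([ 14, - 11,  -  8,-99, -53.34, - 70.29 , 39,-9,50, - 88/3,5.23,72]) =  [ -99 , - 70.29,-53.34,  -  88/3,-11,-9, -8,5.23, 14,39, 50, 72]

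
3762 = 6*627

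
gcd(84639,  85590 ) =951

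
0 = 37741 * 0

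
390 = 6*65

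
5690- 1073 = 4617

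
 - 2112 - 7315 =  - 9427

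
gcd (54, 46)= 2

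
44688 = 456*98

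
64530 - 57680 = 6850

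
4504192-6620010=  - 2115818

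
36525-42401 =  - 5876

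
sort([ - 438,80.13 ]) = [ -438, 80.13 ]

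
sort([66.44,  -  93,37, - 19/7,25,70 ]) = [ - 93, - 19/7, 25,  37,66.44, 70] 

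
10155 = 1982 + 8173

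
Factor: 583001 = 181^1*3221^1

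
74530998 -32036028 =42494970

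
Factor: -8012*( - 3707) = 29700484= 2^2*11^1*337^1 *2003^1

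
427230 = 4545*94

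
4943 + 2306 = 7249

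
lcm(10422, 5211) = 10422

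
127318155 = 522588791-395270636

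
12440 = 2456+9984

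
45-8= 37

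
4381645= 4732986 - 351341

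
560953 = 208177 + 352776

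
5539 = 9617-4078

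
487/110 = 4 + 47/110 = 4.43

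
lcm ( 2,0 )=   0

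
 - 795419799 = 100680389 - 896100188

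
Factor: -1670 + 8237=3^1*11^1*199^1 = 6567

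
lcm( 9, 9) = 9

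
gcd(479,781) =1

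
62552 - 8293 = 54259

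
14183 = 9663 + 4520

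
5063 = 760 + 4303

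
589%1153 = 589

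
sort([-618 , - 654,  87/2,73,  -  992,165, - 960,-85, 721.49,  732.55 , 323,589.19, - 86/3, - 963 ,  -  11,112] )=[- 992,  -  963,- 960, - 654, - 618, - 85 ,-86/3 , - 11, 87/2,73 , 112,165, 323,589.19, 721.49,732.55 ] 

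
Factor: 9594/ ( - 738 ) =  - 13^1 = - 13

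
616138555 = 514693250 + 101445305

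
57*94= 5358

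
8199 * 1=8199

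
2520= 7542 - 5022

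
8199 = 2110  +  6089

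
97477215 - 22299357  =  75177858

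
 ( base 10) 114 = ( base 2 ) 1110010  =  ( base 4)1302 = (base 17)6c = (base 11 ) A4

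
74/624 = 37/312=0.12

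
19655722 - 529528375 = -509872653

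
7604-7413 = 191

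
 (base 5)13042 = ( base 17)392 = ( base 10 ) 1022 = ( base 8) 1776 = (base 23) 1la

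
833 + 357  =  1190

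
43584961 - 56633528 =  - 13048567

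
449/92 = 4+81/92 = 4.88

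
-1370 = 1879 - 3249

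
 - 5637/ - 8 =704 + 5/8=704.62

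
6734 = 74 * 91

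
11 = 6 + 5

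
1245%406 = 27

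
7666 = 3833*2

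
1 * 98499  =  98499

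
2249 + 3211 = 5460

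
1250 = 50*25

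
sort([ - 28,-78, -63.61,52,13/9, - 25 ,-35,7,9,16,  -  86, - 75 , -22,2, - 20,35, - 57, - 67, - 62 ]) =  [ - 86,-78, - 75,- 67, - 63.61,  -  62, - 57,-35, - 28 , - 25,-22, - 20, 13/9,2 , 7,9  ,  16,35, 52 ]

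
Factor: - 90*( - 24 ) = 2160 =2^4*3^3*5^1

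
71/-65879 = -1 + 65808/65879= -0.00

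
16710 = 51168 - 34458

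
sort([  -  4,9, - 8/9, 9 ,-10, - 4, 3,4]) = [ - 10, - 4, - 4, - 8/9, 3, 4,9, 9]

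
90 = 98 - 8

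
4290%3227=1063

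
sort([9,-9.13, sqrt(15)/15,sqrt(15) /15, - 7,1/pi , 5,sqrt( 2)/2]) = [- 9.13, - 7,sqrt( 15)/15,  sqrt( 15 )/15,  1/pi,  sqrt( 2 )/2, 5,9]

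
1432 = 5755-4323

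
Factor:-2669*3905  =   - 10422445= -  5^1 *11^1*17^1*71^1*157^1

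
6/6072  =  1/1012 =0.00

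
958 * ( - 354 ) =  - 339132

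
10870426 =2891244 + 7979182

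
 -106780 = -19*5620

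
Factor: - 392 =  -2^3 * 7^2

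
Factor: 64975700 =2^2*5^2*17^1*37^1*1033^1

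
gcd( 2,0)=2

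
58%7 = 2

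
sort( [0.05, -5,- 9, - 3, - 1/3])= [-9, - 5, - 3, - 1/3,0.05 ]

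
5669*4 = 22676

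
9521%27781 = 9521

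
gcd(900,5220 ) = 180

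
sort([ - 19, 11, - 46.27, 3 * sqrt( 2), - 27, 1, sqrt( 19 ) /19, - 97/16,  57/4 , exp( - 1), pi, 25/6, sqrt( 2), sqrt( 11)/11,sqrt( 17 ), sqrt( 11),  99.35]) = [ - 46.27, - 27, - 19, - 97/16 , sqrt( 19 ) /19 , sqrt( 11)/11,  exp(- 1), 1,sqrt( 2 ),pi,sqrt(11 ) , sqrt( 17), 25/6, 3*sqrt( 2), 11,57/4, 99.35]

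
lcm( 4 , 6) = 12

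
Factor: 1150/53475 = 2/93 = 2^1*3^(-1)*31^(-1)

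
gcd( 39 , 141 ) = 3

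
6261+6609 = 12870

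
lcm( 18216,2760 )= 91080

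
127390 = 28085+99305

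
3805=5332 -1527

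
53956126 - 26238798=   27717328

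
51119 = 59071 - 7952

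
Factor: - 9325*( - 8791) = 5^2*59^1*149^1*373^1 = 81976075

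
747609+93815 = 841424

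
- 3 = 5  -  8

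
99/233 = 99/233 = 0.42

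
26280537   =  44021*597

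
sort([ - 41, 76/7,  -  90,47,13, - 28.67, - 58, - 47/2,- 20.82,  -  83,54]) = [-90, - 83, - 58,- 41,- 28.67, - 47/2,- 20.82, 76/7,13, 47, 54] 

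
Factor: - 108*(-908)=2^4*3^3 * 227^1 = 98064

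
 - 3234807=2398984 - 5633791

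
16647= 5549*3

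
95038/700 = 47519/350 = 135.77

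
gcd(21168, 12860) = 4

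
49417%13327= 9436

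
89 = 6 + 83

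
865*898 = 776770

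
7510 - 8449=-939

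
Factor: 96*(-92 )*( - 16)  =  2^11 * 3^1*23^1=141312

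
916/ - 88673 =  - 1 + 87757/88673 = - 0.01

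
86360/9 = 86360/9 = 9595.56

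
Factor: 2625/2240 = 2^(-6 )*3^1 * 5^2 = 75/64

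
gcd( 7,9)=1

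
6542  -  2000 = 4542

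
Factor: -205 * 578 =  - 118490  =  - 2^1*5^1 * 17^2 *41^1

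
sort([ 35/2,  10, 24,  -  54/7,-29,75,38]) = [ - 29 ,-54/7, 10, 35/2,24,38,75 ] 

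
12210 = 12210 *1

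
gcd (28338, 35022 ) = 6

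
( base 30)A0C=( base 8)21464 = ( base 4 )2030310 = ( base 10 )9012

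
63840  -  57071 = 6769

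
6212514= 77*80682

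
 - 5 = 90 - 95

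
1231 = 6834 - 5603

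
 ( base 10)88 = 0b1011000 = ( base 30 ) 2s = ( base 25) 3D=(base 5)323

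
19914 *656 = 13063584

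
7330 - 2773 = 4557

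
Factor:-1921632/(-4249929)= 640544/1416643= 2^5*37^1*541^1 * 613^(- 1)  *  2311^(-1) 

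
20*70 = 1400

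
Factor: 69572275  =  5^2*433^1 * 6427^1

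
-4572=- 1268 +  - 3304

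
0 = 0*33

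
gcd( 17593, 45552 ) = 73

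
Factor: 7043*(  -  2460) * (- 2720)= 47126121600 =2^7*3^1*5^2*17^1*41^1*7043^1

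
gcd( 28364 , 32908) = 4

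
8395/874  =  9 + 23/38 = 9.61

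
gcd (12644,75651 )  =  1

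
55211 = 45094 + 10117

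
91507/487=91507/487 = 187.90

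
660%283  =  94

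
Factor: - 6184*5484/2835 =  - 11304352/945 = -2^5*3^( - 3)*5^( - 1 )*7^( - 1 )*457^1*773^1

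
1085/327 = 3+104/327 = 3.32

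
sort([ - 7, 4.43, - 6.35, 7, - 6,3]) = [ - 7, - 6.35, - 6,3, 4.43,  7]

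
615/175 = 3 + 18/35 = 3.51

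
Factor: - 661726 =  - 2^1*13^1*31^1 * 821^1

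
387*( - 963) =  - 372681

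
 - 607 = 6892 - 7499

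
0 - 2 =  - 2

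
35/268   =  35/268=0.13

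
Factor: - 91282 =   -  2^1 * 45641^1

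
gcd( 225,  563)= 1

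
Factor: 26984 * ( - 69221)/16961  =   - 2^3*7^ ( - 1 )*2423^( - 1 )*3373^1*69221^1=- 1867859464/16961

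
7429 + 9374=16803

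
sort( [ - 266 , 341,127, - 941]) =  [ - 941, - 266,127, 341] 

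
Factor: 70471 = 19^1*3709^1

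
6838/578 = 3419/289 = 11.83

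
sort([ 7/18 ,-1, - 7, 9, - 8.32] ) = [ - 8.32, - 7, - 1,  7/18, 9] 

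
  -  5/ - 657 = 5/657=0.01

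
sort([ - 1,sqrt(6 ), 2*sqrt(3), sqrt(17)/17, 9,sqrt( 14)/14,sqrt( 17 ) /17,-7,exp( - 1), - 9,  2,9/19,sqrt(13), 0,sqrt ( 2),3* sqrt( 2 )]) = [-9, - 7, - 1,0,sqrt(17) /17, sqrt (17) /17,sqrt(14 )/14,exp (  -  1 ), 9/19,sqrt( 2 ),2, sqrt( 6 ),  2*sqrt( 3 ),sqrt(13 ),3*sqrt( 2), 9] 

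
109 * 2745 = 299205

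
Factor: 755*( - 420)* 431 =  - 136670100 = - 2^2 *3^1*5^2*7^1* 151^1*431^1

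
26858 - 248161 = -221303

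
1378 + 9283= 10661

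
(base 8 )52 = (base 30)1c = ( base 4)222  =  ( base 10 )42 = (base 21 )20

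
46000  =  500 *92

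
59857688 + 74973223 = 134830911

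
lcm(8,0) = 0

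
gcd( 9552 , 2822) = 2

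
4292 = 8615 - 4323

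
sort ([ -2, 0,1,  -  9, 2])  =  [ - 9, - 2,0, 1, 2 ]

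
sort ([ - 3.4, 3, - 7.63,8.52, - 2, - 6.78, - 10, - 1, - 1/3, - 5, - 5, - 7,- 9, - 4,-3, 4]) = [ - 10, - 9, - 7.63,-7, - 6.78, - 5,-5, - 4, - 3.4, - 3,-2  , - 1, - 1/3,3, 4, 8.52]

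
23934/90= 3989/15 = 265.93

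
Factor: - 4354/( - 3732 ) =7/6 = 2^( - 1)*3^( - 1 ) *7^1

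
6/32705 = 6/32705 = 0.00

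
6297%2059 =120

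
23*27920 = 642160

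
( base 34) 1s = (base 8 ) 76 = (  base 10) 62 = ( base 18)38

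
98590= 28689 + 69901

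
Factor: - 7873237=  - 67^1*117511^1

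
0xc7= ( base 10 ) 199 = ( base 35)5O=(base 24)87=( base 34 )5t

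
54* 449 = 24246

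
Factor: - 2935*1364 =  - 2^2 *5^1*11^1*31^1 *587^1  =  - 4003340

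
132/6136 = 33/1534 = 0.02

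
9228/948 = 769/79 = 9.73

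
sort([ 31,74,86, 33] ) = [31,33,74 , 86]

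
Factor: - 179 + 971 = 792 = 2^3*3^2 * 11^1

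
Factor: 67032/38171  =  2^3*3^2*41^( - 1)  =  72/41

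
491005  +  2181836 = 2672841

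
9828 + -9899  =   - 71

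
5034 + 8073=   13107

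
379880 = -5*( - 75976 ) 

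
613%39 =28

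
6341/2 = 3170+ 1/2 = 3170.50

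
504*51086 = 25747344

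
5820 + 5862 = 11682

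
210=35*6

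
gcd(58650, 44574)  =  2346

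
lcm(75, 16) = 1200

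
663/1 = 663 = 663.00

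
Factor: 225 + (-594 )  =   - 369 = -3^2*41^1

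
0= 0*5018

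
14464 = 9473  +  4991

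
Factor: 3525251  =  61^1 * 57791^1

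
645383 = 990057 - 344674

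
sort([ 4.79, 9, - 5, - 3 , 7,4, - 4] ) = [ - 5, - 4, - 3, 4,4.79,7, 9]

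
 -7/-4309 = 7/4309 =0.00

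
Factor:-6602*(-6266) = 2^2*13^1 * 241^1*3301^1= 41368132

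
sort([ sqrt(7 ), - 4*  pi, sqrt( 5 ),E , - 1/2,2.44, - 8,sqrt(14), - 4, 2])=[ - 4*pi, - 8, - 4, - 1/2, 2,sqrt(5), 2.44, sqrt( 7 ) , E, sqrt(14)]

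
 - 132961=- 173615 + 40654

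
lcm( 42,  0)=0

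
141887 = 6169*23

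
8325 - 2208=6117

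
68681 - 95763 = - 27082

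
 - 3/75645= - 1/25215  =  -  0.00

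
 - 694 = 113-807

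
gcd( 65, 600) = 5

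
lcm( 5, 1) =5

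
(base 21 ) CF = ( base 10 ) 267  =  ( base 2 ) 100001011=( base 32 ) 8B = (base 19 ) E1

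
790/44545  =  158/8909 = 0.02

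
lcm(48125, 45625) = 3513125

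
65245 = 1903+63342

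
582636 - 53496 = 529140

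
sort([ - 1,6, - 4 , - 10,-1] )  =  [ -10, - 4, - 1, - 1,6] 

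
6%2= 0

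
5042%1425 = 767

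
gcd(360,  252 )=36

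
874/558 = 437/279 = 1.57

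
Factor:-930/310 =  - 3 = -3^1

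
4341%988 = 389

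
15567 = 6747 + 8820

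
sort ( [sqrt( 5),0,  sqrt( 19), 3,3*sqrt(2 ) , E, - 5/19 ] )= [ - 5/19, 0, sqrt( 5 ),E,3, 3*sqrt ( 2 ) , sqrt(19 )] 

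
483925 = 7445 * 65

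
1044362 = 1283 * 814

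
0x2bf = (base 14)383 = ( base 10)703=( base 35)K3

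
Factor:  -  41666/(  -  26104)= 83/52 = 2^( - 2 )*13^( -1 )*83^1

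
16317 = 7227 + 9090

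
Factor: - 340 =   -  2^2*5^1*17^1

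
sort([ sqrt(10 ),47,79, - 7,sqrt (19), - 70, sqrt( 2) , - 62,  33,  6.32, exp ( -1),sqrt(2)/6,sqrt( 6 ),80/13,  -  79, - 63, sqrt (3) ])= [ - 79 , - 70, - 63 , - 62,  -  7,sqrt (2)/6 , exp( - 1),sqrt(2),sqrt(3 ),  sqrt(6 ),sqrt( 10),sqrt( 19) , 80/13, 6.32 , 33 , 47,79]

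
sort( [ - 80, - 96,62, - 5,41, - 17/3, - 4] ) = [ - 96,-80, - 17/3, - 5, - 4,41 , 62]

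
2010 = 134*15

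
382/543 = 382/543 = 0.70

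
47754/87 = 548 + 26/29 = 548.90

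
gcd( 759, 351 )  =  3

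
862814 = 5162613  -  4299799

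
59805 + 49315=109120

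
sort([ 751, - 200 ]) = [ - 200,751]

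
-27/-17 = 1 + 10/17   =  1.59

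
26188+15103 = 41291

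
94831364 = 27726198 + 67105166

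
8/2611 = 8/2611 = 0.00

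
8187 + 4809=12996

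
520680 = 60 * 8678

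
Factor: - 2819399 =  - 11^1*17^1*15077^1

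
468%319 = 149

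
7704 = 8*963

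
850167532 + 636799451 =1486966983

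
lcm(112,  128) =896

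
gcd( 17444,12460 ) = 2492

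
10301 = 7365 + 2936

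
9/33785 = 9/33785 = 0.00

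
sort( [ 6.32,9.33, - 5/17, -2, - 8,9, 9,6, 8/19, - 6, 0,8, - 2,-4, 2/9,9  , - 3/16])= [ - 8, - 6, - 4, - 2, - 2, - 5/17, - 3/16,0,2/9 , 8/19,6,6.32,8,9, 9, 9, 9.33]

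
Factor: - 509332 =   -  2^2*223^1*571^1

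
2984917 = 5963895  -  2978978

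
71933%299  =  173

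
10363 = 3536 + 6827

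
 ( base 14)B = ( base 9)12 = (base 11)10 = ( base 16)b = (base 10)11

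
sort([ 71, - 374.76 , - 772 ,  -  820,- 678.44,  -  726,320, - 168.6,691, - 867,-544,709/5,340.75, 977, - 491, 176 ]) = [ - 867 , - 820, - 772, - 726, - 678.44, - 544, - 491 , - 374.76 , - 168.6,  71, 709/5 , 176,320,340.75,691, 977] 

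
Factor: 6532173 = 3^2*43^1 * 16879^1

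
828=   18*46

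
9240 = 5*1848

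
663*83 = 55029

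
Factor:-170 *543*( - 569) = 52524390 = 2^1*3^1*5^1*17^1*181^1*569^1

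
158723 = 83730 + 74993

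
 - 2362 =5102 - 7464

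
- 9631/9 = -1071 + 8/9=- 1070.11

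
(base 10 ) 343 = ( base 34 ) a3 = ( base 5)2333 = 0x157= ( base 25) DI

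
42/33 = 14/11 = 1.27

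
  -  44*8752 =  -385088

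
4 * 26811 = 107244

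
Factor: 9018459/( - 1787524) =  - 2^( - 2 ) *3^6*89^1 * 139^1*446881^( - 1 ) 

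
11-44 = - 33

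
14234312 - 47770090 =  - 33535778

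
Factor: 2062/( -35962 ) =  - 1031^1*17981^(-1) = -  1031/17981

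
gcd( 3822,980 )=98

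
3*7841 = 23523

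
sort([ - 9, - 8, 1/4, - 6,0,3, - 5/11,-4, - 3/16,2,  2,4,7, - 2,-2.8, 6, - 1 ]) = [-9, - 8,-6,-4, - 2.8,-2, - 1, - 5/11,-3/16, 0, 1/4,2, 2, 3,4,6,7]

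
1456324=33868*43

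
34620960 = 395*87648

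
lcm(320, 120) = 960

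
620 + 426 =1046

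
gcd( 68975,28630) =5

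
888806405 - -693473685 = 1582280090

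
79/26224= 79/26224 = 0.00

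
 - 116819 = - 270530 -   -  153711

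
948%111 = 60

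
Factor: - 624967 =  - 7^1*19^1 * 37^1  *127^1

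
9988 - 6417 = 3571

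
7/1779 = 7/1779 =0.00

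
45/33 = 1 + 4/11 = 1.36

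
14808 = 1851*8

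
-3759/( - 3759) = 1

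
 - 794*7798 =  - 6191612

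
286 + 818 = 1104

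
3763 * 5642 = 21230846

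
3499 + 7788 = 11287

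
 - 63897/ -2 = 63897/2=31948.50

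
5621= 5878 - 257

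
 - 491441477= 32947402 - 524388879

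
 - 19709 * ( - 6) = 118254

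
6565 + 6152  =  12717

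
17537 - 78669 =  - 61132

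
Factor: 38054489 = 11^1*23^1*150413^1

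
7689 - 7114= 575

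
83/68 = 83/68 = 1.22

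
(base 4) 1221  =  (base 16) 69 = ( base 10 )105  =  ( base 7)210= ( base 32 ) 39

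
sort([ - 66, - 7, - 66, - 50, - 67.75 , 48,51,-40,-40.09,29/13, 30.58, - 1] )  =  [ - 67.75, - 66, - 66, - 50, - 40.09, - 40, - 7 ,-1, 29/13, 30.58, 48 , 51]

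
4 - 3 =1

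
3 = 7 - 4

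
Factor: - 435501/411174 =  - 913/862 = - 2^( - 1 )*11^1*83^1 * 431^( - 1 )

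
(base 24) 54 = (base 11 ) 103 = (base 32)3s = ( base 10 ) 124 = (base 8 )174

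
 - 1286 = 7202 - 8488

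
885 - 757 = 128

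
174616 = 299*584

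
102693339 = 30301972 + 72391367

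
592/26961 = 592/26961 =0.02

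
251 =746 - 495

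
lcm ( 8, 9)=72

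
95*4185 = 397575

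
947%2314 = 947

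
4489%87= 52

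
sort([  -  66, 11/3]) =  [ - 66 , 11/3]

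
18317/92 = 18317/92 = 199.10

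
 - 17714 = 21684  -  39398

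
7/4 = 1+3/4 = 1.75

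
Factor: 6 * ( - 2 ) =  - 2^2*3^1=- 12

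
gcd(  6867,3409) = 7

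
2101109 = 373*5633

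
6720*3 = 20160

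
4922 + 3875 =8797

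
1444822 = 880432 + 564390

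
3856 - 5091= -1235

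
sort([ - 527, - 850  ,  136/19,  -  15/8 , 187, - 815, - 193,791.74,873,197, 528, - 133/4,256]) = [ - 850, - 815 , - 527, - 193, - 133/4, - 15/8, 136/19,187, 197,256,528,791.74,873 ] 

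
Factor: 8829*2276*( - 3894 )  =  -2^3*3^5*11^1*59^1*109^1*569^1 = - 78249166776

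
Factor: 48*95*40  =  2^7 * 3^1*5^2*19^1 = 182400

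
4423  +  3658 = 8081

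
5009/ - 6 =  - 835 +1/6 =- 834.83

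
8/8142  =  4/4071 = 0.00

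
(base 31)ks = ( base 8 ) 1210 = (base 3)220000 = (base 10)648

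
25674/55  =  466  +  4/5= 466.80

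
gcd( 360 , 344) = 8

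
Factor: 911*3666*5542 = 2^2 * 3^1*13^1 *17^1*47^1*163^1*911^1 = 18508761492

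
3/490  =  3/490  =  0.01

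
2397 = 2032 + 365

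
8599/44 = 195 + 19/44= 195.43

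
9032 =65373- 56341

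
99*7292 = 721908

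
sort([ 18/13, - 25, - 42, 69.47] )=[ - 42, -25,18/13,69.47 ]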